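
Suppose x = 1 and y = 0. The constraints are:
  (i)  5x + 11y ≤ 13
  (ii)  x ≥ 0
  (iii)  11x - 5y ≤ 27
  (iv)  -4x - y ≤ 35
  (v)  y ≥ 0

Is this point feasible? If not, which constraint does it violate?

feasible

(i): 5 ≤ 13 ✓
(ii): 1 ≥ 0 ✓
(iii): 11 ≤ 27 ✓
(iv): -4 ≤ 35 ✓
(v): 0 ≥ 0 ✓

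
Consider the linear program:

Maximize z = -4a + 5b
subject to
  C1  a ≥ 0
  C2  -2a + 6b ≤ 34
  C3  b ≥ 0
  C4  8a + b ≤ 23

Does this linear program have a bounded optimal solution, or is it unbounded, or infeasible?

bounded optimum

Corner points and z = -4a + 5b:
  (0, 17/3) → z = 85/3
  (0, 0) → z = 0
  (52/25, 159/25) → z = 587/25
  (23/8, 0) → z = -23/2
The feasible region has finitely many vertices and no improving ray; the maximum is 85/3 at (0, 17/3).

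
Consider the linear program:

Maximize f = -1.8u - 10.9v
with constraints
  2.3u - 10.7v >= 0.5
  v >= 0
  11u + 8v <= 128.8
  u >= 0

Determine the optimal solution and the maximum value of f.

Extreme points and f = -1.8u - 10.9v:
  (5/23, 0) → f = -9/23
  (69108/6805, 14537/6805) → f = -2828477/68050
  (644/55, 0) → f = -5796/275

u = 5/23, v = 0, maximum f = -9/23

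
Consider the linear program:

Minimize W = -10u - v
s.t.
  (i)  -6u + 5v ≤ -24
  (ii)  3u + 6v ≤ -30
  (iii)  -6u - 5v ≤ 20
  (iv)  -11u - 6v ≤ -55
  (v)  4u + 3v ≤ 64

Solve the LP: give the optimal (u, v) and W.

u = 190, v = -232, minimum W = -1668

Vertices and W = -10u - v:
  (85/8, -165/16) → W = -1535/16
  (158/5, -104/5) → W = -1476/5
  (395/19, -550/19) → W = -3400/19
  (190, -232) → W = -1668

The optimum lies where -6u - 5v = 20 and 4u + 3v = 64.
Solving simultaneously gives u = 190, v = -232.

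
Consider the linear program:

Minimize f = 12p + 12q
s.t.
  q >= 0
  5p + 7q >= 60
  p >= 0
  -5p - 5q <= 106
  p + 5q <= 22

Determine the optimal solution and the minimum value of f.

p = 73/9, q = 25/9, minimum f = 392/3

Corner points and f = 12p + 12q:
  (12, 0) → f = 144
  (22, 0) → f = 264
  (73/9, 25/9) → f = 392/3

At the optimal vertex, 5p + 7q = 60 and p + 5q = 22.
Solving simultaneously gives p = 73/9, q = 25/9.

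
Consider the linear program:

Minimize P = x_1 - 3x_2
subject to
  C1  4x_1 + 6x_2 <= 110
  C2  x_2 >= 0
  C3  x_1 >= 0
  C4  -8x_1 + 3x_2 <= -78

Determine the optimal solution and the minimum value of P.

x_1 = 133/10, x_2 = 142/15, minimum P = -151/10

Corner points and P = x_1 - 3x_2:
  (55/2, 0) → P = 55/2
  (133/10, 142/15) → P = -151/10
  (39/4, 0) → P = 39/4

The binding constraints are 4x_1 + 6x_2 = 110 and -8x_1 + 3x_2 = -78.
Solving simultaneously gives x_1 = 133/10, x_2 = 142/15.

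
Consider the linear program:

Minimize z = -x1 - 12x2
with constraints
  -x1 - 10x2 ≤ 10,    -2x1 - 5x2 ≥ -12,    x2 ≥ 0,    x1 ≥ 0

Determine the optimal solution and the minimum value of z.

x1 = 0, x2 = 12/5, minimum z = -144/5

Extreme points and z = -x1 - 12x2:
  (6, 0) → z = -6
  (0, 12/5) → z = -144/5
  (0, 0) → z = 0

At the optimal vertex, -2x1 - 5x2 = -12 and x1 = 0.
Solving simultaneously gives x1 = 0, x2 = 12/5.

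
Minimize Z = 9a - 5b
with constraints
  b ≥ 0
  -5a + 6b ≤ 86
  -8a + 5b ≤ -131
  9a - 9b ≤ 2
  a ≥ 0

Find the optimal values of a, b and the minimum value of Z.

Feasible corners and Z = 9a - 5b:
  (1216/23, 1343/23) → Z = 4229/23
  (262/3, 784/9) → Z = 3154/9
  (1169/27, 1163/27) → Z = 4706/27

At the optimal vertex, -8a + 5b = -131 and 9a - 9b = 2.
Solving simultaneously gives a = 1169/27, b = 1163/27.

a = 1169/27, b = 1163/27, minimum Z = 4706/27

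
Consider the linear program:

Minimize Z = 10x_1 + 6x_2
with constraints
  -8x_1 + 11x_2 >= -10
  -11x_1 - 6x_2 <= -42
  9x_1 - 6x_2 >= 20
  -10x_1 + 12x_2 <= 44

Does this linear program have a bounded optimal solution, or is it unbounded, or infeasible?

bounded optimum

Feasible corners and Z = 10x_1 + 6x_2:
  (160/51, 70/51) → Z = 2020/51
  (21/2, 149/12) → Z = 359/2
The feasible region has finitely many vertices and no improving ray; the minimum is 2020/51 at (160/51, 70/51).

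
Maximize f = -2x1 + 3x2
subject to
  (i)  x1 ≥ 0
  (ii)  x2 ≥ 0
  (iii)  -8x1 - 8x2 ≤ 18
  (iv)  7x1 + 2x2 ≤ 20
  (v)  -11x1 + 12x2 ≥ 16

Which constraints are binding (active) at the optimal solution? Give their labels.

(i) and (iv)

Extreme points and f = -2x1 + 3x2:
  (0, 10) → f = 30
  (0, 4/3) → f = 4
  (104/53, 166/53) → f = 290/53

The maximum is at (0, 10). Substituting into each constraint, equality holds for (i) and (iv); the remaining constraints have slack.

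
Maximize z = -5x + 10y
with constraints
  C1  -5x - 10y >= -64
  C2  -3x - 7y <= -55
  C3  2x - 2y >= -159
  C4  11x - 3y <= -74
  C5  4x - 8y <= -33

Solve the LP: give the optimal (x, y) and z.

Extreme points and z = -5x + 10y:
  (-102/5, 83/5) → z = 268
  (-731/15, 923/30) → z = 1654/3
  (-1003/20, 587/20) → z = 2177/4

x = -731/15, y = 923/30, maximum z = 1654/3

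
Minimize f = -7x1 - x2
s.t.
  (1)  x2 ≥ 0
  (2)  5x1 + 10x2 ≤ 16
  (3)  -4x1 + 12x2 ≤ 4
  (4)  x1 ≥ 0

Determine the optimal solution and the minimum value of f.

Vertices and f = -7x1 - x2:
  (16/5, 0) → f = -112/5
  (0, 0) → f = 0
  (38/25, 21/25) → f = -287/25
  (0, 1/3) → f = -1/3

The optimum lies where x2 = 0 and 5x1 + 10x2 = 16.
Solving simultaneously gives x1 = 16/5, x2 = 0.

x1 = 16/5, x2 = 0, minimum f = -112/5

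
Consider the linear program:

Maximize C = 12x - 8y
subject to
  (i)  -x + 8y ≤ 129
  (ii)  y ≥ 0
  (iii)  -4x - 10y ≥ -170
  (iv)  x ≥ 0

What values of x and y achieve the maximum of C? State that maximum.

x = 85/2, y = 0, maximum C = 510

Vertices and C = 12x - 8y:
  (5/3, 49/3) → C = -332/3
  (0, 129/8) → C = -129
  (85/2, 0) → C = 510
  (0, 0) → C = 0

At the optimal vertex, y = 0 and -4x - 10y = -170.
Solving simultaneously gives x = 85/2, y = 0.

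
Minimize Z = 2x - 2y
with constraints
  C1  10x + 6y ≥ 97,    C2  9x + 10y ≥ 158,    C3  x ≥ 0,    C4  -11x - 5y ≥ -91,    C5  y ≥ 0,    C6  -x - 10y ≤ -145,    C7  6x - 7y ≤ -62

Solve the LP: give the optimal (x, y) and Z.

x = 0, y = 91/5, minimum Z = -182/5

Extreme points and Z = 2x - 2y:
  (11/23, 707/46) → Z = -685/23
  (0, 97/6) → Z = -97/3
  (13/8, 1147/80) → Z = -1017/40
  (0, 91/5) → Z = -182/5
  (37/21, 1504/105) → Z = -2638/105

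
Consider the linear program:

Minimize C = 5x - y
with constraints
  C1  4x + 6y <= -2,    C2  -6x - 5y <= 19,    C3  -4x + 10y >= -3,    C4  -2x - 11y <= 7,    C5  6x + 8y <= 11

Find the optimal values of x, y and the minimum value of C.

x = -13/2, y = 4, minimum C = -73/2

Corner points and C = 5x - y:
  (-13/2, 4) → C = -73/2
  (-1/32, -5/16) → C = 5/32
  (-87/28, -1/14) → C = -433/28
  (-37/64, -17/32) → C = -151/64

The binding constraints are 4x + 6y = -2 and -6x - 5y = 19.
Solving simultaneously gives x = -13/2, y = 4.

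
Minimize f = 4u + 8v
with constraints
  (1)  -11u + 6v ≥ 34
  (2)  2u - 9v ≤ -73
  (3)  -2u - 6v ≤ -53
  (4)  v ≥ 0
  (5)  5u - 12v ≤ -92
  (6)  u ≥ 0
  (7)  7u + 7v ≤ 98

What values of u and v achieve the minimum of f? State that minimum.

Vertices and f = 4u + 8v:
  (44/29, 245/29) → f = 2136/29
  (50/17, 188/17) → f = 1704/17
  (13/10, 42/5) → f = 362/5
  (0, 53/6) → f = 212/3
  (0, 14) → f = 112

u = 0, v = 53/6, minimum f = 212/3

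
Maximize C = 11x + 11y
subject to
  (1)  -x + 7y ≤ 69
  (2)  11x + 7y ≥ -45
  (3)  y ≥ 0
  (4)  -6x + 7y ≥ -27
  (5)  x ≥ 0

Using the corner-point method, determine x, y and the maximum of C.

x = 96/5, y = 63/5, maximum C = 1749/5

Extreme points and C = 11x + 11y:
  (96/5, 63/5) → C = 1749/5
  (0, 69/7) → C = 759/7
  (9/2, 0) → C = 99/2
  (0, 0) → C = 0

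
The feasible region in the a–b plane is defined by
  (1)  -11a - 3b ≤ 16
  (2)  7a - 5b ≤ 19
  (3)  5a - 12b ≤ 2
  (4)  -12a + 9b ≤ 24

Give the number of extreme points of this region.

Pairwise boundary intersections that survive every other constraint:
  (-62/49, -34/49)
  (-8/5, 8/15)
  (218/59, 81/59)
  (97, 132)

4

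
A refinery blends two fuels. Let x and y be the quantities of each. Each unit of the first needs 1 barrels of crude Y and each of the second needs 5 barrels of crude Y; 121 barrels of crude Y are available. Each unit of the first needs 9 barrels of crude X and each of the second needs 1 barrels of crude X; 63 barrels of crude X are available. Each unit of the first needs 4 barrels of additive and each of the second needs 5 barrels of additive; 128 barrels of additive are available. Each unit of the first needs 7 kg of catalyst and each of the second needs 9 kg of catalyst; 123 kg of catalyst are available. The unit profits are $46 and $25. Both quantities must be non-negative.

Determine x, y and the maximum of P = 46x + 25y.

x = 6, y = 9, maximum P = 501

The binding constraints are 9x + y = 63 and 7x + 9y = 123.
Solving simultaneously gives x = 6, y = 9.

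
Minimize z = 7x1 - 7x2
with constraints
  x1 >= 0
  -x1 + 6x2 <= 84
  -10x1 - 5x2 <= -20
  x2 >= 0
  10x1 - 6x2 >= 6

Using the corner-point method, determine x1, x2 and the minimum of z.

x1 = 10, x2 = 47/3, minimum z = -119/3

The feasible region is unbounded (it extends along (6, 1), (1, 0)), but z strictly increases along every unbounded feasible direction, so there is no improving ray and the minimum is attained at a vertex.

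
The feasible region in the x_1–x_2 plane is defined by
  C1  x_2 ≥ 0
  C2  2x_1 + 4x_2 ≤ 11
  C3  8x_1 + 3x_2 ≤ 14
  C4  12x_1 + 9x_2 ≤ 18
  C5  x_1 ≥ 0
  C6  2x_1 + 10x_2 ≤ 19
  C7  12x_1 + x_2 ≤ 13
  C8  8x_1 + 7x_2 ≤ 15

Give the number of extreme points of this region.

5

Pairwise boundary intersections that survive every other constraint:
  (0, 0)
  (13/12, 0)
  (3/34, 32/17)
  (33/32, 5/8)
  (0, 19/10)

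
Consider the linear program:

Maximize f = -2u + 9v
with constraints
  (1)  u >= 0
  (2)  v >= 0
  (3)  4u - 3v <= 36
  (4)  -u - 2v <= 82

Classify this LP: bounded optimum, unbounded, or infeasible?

From the feasible point (0, 0), moving in the direction (0, 1) keeps every constraint satisfied while f increases without bound.

unbounded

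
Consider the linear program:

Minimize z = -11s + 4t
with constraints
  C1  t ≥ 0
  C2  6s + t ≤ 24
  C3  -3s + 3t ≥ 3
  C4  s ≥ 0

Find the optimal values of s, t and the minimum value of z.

s = 23/7, t = 30/7, minimum z = -19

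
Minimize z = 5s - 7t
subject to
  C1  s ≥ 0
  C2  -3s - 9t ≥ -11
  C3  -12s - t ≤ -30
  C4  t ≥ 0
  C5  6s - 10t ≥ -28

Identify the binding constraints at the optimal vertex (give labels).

Extreme points and z = 5s - 7t:
  (37/15, 2/5) → z = 143/15
  (11/3, 0) → z = 55/3
  (5/2, 0) → z = 25/2

The minimum is at (37/15, 2/5). Substituting into each constraint, equality holds for C2 and C3; the remaining constraints have slack.

C2 and C3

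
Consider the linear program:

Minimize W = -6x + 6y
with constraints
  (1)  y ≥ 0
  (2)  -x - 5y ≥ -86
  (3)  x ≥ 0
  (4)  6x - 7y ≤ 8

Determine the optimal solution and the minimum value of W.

x = 642/37, y = 508/37, minimum W = -804/37

Vertices and W = -6x + 6y:
  (0, 0) → W = 0
  (4/3, 0) → W = -8
  (0, 86/5) → W = 516/5
  (642/37, 508/37) → W = -804/37

The optimum lies where -x - 5y = -86 and 6x - 7y = 8.
Solving simultaneously gives x = 642/37, y = 508/37.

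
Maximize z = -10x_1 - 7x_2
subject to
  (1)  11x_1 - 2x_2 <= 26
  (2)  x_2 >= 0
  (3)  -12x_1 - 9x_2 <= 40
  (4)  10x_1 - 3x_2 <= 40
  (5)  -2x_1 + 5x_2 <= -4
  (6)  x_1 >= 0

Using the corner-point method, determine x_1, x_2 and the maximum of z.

x_1 = 2, x_2 = 0, maximum z = -20

Extreme points and z = -10x_1 - 7x_2:
  (26/11, 0) → z = -260/11
  (122/51, 8/51) → z = -1276/51
  (2, 0) → z = -20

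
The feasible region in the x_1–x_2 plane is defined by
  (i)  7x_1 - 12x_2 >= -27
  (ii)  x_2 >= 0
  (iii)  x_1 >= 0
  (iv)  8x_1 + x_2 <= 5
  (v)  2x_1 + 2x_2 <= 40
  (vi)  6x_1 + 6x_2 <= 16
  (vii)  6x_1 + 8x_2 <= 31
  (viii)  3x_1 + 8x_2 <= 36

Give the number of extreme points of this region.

5

Intersecting each pair of boundary lines and keeping only the points that satisfy every inequality leaves:
  (0, 9/4)
  (5/19, 137/57)
  (0, 0)
  (5/8, 0)
  (1/3, 7/3)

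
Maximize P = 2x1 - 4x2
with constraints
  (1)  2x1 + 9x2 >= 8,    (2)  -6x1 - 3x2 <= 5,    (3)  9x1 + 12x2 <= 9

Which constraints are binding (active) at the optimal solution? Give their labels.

Vertices and P = 2x1 - 4x2:
  (-23/16, 29/24) → P = -185/24
  (-5/19, 18/19) → P = -82/19
  (-29/15, 11/5) → P = -38/3

The maximum is at (-5/19, 18/19). Substituting into each constraint, equality holds for (1) and (3); the remaining constraints have slack.

(1) and (3)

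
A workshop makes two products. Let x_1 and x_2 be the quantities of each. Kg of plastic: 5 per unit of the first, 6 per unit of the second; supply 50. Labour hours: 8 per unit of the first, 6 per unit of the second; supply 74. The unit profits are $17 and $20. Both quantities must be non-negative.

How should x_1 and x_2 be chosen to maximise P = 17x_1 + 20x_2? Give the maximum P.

x_1 = 8, x_2 = 5/3, maximum P = 508/3

Vertices and P = 17x_1 + 20x_2:
  (0, 0) → P = 0
  (0, 25/3) → P = 500/3
  (37/4, 0) → P = 629/4
  (8, 5/3) → P = 508/3

The binding constraints are 5x_1 + 6x_2 = 50 and 8x_1 + 6x_2 = 74.
Solving simultaneously gives x_1 = 8, x_2 = 5/3.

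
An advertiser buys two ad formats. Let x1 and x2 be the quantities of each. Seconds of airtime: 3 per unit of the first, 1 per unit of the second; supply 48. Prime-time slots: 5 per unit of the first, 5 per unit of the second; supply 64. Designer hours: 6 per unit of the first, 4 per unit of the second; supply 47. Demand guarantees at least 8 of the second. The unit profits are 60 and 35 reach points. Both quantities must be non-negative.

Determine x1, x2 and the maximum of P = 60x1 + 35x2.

x1 = 5/2, x2 = 8, maximum P = 430

Vertices and P = 60x1 + 35x2:
  (0, 47/4) → P = 1645/4
  (0, 8) → P = 280
  (5/2, 8) → P = 430

The binding constraints are 6x1 + 4x2 = 47 and x2 = 8.
Solving simultaneously gives x1 = 5/2, x2 = 8.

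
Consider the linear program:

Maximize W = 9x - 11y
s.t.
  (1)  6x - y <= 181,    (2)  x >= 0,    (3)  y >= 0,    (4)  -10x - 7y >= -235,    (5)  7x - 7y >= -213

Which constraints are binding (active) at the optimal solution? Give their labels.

(3) and (4)

Corner points and W = 9x - 11y:
  (0, 0) → W = 0
  (0, 213/7) → W = -2343/7
  (47/2, 0) → W = 423/2
  (22/17, 3775/119) → W = -40139/119

The maximum is at (47/2, 0). Substituting into each constraint, equality holds for (3) and (4); the remaining constraints have slack.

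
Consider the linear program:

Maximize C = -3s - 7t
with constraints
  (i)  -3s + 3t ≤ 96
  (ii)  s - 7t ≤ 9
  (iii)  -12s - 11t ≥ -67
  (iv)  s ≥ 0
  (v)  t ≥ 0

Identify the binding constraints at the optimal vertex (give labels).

Feasible corners and C = -3s - 7t:
  (0, 67/11) → C = -469/11
  (67/12, 0) → C = -67/4
  (0, 0) → C = 0

The maximum is at (0, 0). Substituting into each constraint, equality holds for (iv) and (v); the remaining constraints have slack.

(iv) and (v)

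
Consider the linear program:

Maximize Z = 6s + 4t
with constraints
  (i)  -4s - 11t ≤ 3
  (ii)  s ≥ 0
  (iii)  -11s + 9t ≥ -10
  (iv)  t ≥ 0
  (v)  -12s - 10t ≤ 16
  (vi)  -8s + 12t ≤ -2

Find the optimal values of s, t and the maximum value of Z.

Corner points and Z = 6s + 4t:
  (10/11, 0) → Z = 60/11
  (17/10, 29/30) → Z = 211/15
  (1/4, 0) → Z = 3/2

At the optimal vertex, -11s + 9t = -10 and -8s + 12t = -2.
Solving simultaneously gives s = 17/10, t = 29/30.

s = 17/10, t = 29/30, maximum Z = 211/15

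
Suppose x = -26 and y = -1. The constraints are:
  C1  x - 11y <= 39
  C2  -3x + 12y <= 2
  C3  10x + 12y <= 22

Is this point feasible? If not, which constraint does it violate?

Constraint C2: -3x + 12y = 66, which is not ≤ 2. All other constraints are satisfied.

not feasible — violates C2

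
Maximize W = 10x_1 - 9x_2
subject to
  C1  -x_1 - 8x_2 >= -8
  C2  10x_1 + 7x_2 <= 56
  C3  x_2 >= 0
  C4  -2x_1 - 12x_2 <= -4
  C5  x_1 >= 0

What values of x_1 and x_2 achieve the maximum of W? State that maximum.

Extreme points and W = 10x_1 - 9x_2:
  (392/73, 24/73) → W = 3704/73
  (0, 1) → W = -9
  (28/5, 0) → W = 56
  (2, 0) → W = 20
  (0, 1/3) → W = -3

x_1 = 28/5, x_2 = 0, maximum W = 56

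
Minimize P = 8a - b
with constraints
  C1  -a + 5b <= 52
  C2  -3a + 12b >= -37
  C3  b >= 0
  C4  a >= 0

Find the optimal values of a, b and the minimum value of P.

a = 0, b = 52/5, minimum P = -52/5

Corner points and P = 8a - b:
  (809/3, 193/3) → P = 2093
  (0, 52/5) → P = -52/5
  (37/3, 0) → P = 296/3
  (0, 0) → P = 0

At the optimal vertex, -a + 5b = 52 and a = 0.
Solving simultaneously gives a = 0, b = 52/5.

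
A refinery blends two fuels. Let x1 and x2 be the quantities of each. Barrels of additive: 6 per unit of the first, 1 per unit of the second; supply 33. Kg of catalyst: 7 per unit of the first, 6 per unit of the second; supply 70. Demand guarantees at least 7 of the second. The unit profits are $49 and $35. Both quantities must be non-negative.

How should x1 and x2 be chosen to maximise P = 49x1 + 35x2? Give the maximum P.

x1 = 4, x2 = 7, maximum P = 441

Feasible corners and P = 49x1 + 35x2:
  (0, 35/3) → P = 1225/3
  (0, 7) → P = 245
  (4, 7) → P = 441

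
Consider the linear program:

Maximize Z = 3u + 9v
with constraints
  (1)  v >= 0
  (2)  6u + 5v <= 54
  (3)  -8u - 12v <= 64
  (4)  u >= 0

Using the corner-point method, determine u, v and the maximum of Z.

Extreme points and Z = 3u + 9v:
  (9, 0) → Z = 27
  (0, 0) → Z = 0
  (0, 54/5) → Z = 486/5

The binding constraints are 6u + 5v = 54 and u = 0.
Solving simultaneously gives u = 0, v = 54/5.

u = 0, v = 54/5, maximum Z = 486/5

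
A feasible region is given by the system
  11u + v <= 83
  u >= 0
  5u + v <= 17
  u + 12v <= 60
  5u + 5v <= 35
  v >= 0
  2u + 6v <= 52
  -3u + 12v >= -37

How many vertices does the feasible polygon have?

Pairwise boundary intersections that survive every other constraint:
  (0, 5)
  (0, 0)
  (5/2, 9/2)
  (17/5, 0)
  (24/11, 53/11)

5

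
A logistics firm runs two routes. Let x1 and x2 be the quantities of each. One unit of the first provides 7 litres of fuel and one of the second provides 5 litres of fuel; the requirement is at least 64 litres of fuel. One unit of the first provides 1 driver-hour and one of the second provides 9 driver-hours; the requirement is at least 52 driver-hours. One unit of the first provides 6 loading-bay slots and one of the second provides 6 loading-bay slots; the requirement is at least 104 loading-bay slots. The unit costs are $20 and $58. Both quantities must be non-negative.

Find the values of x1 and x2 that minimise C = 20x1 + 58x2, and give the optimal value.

x1 = 13, x2 = 13/3, minimum C = 1534/3

Extreme points and C = 20x1 + 58x2:
  (0, 52/3) → C = 3016/3
  (52, 0) → C = 1040
  (13, 13/3) → C = 1534/3
The feasible region is unbounded (it extends along (0, 1), (1, 0)), but C strictly increases along every unbounded feasible direction, so there is no improving ray and the minimum is attained at a vertex.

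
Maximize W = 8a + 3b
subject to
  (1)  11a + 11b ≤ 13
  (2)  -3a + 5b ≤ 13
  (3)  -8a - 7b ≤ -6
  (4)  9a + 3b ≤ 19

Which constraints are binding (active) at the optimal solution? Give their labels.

Vertices and W = 8a + 3b:
  (-39/44, 91/44) → W = -39/44
  (85/33, -46/33) → W = 542/33
  (-1, 2) → W = -2
  (115/39, -98/39) → W = 626/39

The maximum is at (85/33, -46/33). Substituting into each constraint, equality holds for (1) and (4); the remaining constraints have slack.

(1) and (4)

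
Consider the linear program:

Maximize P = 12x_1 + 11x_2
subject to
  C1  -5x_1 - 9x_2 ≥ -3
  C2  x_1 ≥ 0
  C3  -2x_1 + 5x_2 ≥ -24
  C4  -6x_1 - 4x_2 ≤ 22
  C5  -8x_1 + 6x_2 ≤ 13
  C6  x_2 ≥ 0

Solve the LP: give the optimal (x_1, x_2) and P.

Corner points and P = 12x_1 + 11x_2:
  (0, 1/3) → P = 11/3
  (3/5, 0) → P = 36/5
  (0, 0) → P = 0

x_1 = 3/5, x_2 = 0, maximum P = 36/5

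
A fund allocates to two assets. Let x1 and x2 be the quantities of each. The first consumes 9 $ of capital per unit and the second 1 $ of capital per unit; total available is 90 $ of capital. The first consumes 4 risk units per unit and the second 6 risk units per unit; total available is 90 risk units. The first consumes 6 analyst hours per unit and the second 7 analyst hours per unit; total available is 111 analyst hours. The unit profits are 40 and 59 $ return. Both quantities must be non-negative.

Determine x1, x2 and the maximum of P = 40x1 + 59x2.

x1 = 9/2, x2 = 12, maximum P = 888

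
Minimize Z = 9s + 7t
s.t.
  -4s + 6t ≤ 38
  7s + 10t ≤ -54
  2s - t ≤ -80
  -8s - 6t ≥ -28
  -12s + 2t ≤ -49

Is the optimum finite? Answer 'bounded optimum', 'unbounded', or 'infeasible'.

The boundaries -4s + 6t = 38 and 2s - t = -80 meet at (-221/4, -61/2), but that point violates -12s + 2t ≤ -49. Every candidate vertex is excluded by some other constraint, so the feasible region is empty.

infeasible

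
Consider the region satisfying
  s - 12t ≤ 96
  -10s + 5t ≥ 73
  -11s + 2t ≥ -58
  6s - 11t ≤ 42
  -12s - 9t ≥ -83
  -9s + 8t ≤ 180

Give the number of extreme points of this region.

4

Pairwise boundary intersections that survive every other constraint:
  (-1356/115, -1033/115)
  (-732/25, -261/25)
  (-121/75, 853/75)
  (-956/177, 969/59)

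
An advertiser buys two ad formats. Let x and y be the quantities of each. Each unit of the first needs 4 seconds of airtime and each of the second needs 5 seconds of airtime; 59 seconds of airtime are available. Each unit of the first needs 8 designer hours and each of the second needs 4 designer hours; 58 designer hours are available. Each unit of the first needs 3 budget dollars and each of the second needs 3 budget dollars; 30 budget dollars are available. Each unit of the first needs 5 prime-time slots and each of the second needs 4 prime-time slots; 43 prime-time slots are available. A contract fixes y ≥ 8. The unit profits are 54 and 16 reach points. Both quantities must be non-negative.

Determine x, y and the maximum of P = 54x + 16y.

x = 2, y = 8, maximum P = 236

The optimum lies where 3x + 3y = 30 and y = 8.
Solving simultaneously gives x = 2, y = 8.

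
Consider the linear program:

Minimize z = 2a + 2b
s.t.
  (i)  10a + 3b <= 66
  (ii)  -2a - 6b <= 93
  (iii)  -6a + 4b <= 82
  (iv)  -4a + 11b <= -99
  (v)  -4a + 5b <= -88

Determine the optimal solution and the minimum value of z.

The optimum lies where -2a - 6b = 93 and -4a + 5b = -88.
Solving simultaneously gives a = 63/34, b = -274/17.

a = 63/34, b = -274/17, minimum z = -485/17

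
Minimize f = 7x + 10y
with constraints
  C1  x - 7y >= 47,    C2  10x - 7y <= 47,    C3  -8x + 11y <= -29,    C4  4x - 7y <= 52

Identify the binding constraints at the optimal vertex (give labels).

C3 and C4

Vertices and f = 7x + 10y:
  (0, -47/7) → f = -470/7
  (-314/45, -347/45) → f = -5668/45
  (-5/6, -166/21) → f = -3565/42
  (-123/4, -25) → f = -1861/4

The minimum is at (-123/4, -25). Substituting into each constraint, equality holds for C3 and C4; the remaining constraints have slack.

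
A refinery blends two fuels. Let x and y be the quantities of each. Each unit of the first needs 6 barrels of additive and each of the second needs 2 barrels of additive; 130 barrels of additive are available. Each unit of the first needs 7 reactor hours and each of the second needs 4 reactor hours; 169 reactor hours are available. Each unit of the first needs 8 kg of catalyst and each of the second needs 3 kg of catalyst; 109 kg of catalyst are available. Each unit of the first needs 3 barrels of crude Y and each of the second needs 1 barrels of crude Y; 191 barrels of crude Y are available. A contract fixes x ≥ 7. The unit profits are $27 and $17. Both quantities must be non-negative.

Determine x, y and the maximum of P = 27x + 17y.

x = 7, y = 53/3, maximum P = 1468/3

Corner points and P = 27x + 17y:
  (109/8, 0) → P = 2943/8
  (7, 0) → P = 189
  (7, 53/3) → P = 1468/3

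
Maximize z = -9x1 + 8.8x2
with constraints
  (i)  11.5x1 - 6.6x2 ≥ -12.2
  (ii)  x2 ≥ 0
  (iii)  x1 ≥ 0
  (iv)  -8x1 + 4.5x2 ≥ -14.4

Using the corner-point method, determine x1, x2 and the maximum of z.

Vertices and z = -9x1 + 8.8x2:
  (0, 61/33) → z = 244/15
  (714/5, 752/3) → z = 2762/3
  (0, 0) → z = 0
  (9/5, 0) → z = -81/5

The binding constraints are 11.5x1 - 6.6x2 = -12.2 and -8x1 + 4.5x2 = -14.4.
Solving simultaneously gives x1 = 714/5, x2 = 752/3.

x1 = 714/5, x2 = 752/3, maximum z = 2762/3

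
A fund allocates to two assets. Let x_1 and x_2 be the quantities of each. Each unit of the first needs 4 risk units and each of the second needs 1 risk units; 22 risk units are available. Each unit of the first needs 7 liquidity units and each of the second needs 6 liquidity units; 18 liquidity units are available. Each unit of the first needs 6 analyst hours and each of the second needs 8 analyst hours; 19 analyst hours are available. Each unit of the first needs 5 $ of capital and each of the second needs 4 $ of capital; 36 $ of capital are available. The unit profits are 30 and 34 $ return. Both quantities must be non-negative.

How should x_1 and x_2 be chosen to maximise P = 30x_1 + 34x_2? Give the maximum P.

Corner points and P = 30x_1 + 34x_2:
  (0, 0) → P = 0
  (0, 19/8) → P = 323/4
  (18/7, 0) → P = 540/7
  (3/2, 5/4) → P = 175/2

x_1 = 3/2, x_2 = 5/4, maximum P = 175/2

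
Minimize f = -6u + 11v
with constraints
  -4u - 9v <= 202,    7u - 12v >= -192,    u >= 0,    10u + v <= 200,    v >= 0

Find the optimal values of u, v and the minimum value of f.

u = 20, v = 0, minimum f = -120

Extreme points and f = -6u + 11v:
  (0, 16) → f = 176
  (2208/127, 3320/127) → f = 23272/127
  (0, 0) → f = 0
  (20, 0) → f = -120

The optimum lies where 10u + v = 200 and v = 0.
Solving simultaneously gives u = 20, v = 0.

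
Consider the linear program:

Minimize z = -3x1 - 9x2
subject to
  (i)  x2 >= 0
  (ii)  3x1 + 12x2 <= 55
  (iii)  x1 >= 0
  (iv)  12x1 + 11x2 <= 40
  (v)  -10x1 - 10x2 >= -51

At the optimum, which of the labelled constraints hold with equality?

Extreme points and z = -3x1 - 9x2:
  (0, 0) → z = 0
  (10/3, 0) → z = -10
  (0, 40/11) → z = -360/11

The minimum is at (0, 40/11). Substituting into each constraint, equality holds for (iii) and (iv); the remaining constraints have slack.

(iii) and (iv)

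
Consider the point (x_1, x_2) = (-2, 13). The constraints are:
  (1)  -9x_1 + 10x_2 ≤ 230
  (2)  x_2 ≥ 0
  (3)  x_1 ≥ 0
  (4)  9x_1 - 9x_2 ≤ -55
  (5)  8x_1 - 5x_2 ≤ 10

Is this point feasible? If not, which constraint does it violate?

Constraint (3): x_1 = -2, which is not ≥ 0. All other constraints are satisfied.

not feasible — violates (3)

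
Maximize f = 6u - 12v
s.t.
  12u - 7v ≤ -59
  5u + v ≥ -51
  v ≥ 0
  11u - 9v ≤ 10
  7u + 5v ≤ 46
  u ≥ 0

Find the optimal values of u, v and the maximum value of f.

Corner points and f = 6u - 12v:
  (27/109, 965/109) → f = -11418/109
  (0, 59/7) → f = -708/7
  (0, 46/5) → f = -552/5

The binding constraints are 12u - 7v = -59 and u = 0.
Solving simultaneously gives u = 0, v = 59/7.

u = 0, v = 59/7, maximum f = -708/7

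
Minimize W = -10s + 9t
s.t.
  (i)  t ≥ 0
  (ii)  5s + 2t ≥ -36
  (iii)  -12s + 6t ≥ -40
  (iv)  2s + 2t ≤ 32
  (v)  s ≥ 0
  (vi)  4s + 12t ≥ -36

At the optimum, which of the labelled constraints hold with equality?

(i) and (iii)

Corner points and W = -10s + 9t:
  (10/3, 0) → W = -100/3
  (0, 0) → W = 0
  (68/9, 76/9) → W = 4/9
  (0, 16) → W = 144

The minimum is at (10/3, 0). Substituting into each constraint, equality holds for (i) and (iii); the remaining constraints have slack.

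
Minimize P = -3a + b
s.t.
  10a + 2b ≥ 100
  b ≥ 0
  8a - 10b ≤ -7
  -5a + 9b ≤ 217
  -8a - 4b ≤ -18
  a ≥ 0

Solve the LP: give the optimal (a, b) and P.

a = 2107/22, b = 1701/22, minimum P = -210

Corner points and P = -3a + b:
  (17/2, 15/2) → P = -18
  (233/50, 267/10) → P = 318/25
  (2107/22, 1701/22) → P = -210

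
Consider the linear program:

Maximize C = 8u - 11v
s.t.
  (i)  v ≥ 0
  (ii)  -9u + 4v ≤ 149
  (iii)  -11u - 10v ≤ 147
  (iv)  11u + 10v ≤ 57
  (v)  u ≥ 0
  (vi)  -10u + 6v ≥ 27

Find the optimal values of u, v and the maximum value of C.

Feasible corners and C = 8u - 11v:
  (0, 57/10) → C = -627/10
  (36/83, 867/166) → C = -8961/166
  (0, 9/2) → C = -99/2

The optimum lies where u = 0 and -10u + 6v = 27.
Solving simultaneously gives u = 0, v = 9/2.

u = 0, v = 9/2, maximum C = -99/2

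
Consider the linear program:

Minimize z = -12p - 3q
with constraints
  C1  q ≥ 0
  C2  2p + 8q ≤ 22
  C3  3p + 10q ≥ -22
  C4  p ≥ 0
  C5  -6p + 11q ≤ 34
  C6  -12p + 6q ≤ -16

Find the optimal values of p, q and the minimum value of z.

p = 11, q = 0, minimum z = -132

Extreme points and z = -12p - 3q:
  (11, 0) → z = -132
  (4/3, 0) → z = -16
  (65/27, 58/27) → z = -106/3

The binding constraints are q = 0 and 2p + 8q = 22.
Solving simultaneously gives p = 11, q = 0.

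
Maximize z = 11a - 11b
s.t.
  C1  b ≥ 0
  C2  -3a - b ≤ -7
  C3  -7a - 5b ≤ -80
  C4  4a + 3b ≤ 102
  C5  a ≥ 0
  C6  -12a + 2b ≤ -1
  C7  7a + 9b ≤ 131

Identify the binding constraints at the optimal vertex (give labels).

Extreme points and z = 11a - 11b:
  (80/7, 0) → z = 880/7
  (131/7, 0) → z = 1441/7
  (65/28, 51/4) → z = -803/7

The maximum is at (131/7, 0). Substituting into each constraint, equality holds for C1 and C7; the remaining constraints have slack.

C1 and C7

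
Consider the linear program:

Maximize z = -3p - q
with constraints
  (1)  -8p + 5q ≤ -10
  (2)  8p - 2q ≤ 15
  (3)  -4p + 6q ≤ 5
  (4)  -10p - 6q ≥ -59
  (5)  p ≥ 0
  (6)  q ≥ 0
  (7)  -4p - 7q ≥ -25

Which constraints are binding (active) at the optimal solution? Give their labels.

(1) and (6)

Vertices and z = -3p - q:
  (55/24, 5/3) → z = -205/24
  (5/4, 0) → z = -15/4
  (15/8, 0) → z = -45/8

The maximum is at (5/4, 0). Substituting into each constraint, equality holds for (1) and (6); the remaining constraints have slack.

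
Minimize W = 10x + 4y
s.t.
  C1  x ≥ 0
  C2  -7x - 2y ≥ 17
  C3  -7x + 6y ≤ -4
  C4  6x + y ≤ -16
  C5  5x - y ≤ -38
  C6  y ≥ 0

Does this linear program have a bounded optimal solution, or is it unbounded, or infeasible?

infeasible

The boundaries 5x - y = -38 and y = 0 meet at (-38/5, 0), but that point violates x ≥ 0. Every candidate vertex is excluded by some other constraint, so the feasible region is empty.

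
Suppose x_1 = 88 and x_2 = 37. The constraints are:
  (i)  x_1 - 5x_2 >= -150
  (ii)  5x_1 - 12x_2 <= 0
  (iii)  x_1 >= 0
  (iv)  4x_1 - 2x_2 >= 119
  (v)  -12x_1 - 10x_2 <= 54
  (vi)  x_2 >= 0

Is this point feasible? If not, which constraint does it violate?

feasible

(i): -97 ≥ -150 ✓
(ii): -4 ≤ 0 ✓
(iii): 88 ≥ 0 ✓
(iv): 278 ≥ 119 ✓
(v): -1426 ≤ 54 ✓
(vi): 37 ≥ 0 ✓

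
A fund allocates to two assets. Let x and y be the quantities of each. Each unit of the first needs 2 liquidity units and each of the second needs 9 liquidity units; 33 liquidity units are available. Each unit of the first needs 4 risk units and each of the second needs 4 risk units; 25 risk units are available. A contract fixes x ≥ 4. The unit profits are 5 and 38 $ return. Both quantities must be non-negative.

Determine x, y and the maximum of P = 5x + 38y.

The optimum lies where 4x + 4y = 25 and x = 4.
Solving simultaneously gives x = 4, y = 9/4.

x = 4, y = 9/4, maximum P = 211/2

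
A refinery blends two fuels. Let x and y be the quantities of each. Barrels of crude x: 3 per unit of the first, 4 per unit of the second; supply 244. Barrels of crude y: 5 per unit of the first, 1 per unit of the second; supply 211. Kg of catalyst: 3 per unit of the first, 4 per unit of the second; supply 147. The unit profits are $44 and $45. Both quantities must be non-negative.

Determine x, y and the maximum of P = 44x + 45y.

x = 41, y = 6, maximum P = 2074

Feasible corners and P = 44x + 45y:
  (0, 0) → P = 0
  (0, 147/4) → P = 6615/4
  (211/5, 0) → P = 9284/5
  (41, 6) → P = 2074

The optimum lies where 5x + y = 211 and 3x + 4y = 147.
Solving simultaneously gives x = 41, y = 6.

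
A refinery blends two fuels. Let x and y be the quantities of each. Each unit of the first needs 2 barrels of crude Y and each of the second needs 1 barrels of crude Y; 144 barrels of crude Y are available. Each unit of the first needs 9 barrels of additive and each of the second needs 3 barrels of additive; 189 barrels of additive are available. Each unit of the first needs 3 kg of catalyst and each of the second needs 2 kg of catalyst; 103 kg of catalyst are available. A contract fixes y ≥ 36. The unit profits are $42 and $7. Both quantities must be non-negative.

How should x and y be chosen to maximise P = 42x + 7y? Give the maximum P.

x = 9, y = 36, maximum P = 630

Extreme points and P = 42x + 7y:
  (0, 103/2) → P = 721/2
  (0, 36) → P = 252
  (23/3, 40) → P = 602
  (9, 36) → P = 630

The optimum lies where 9x + 3y = 189 and y = 36.
Solving simultaneously gives x = 9, y = 36.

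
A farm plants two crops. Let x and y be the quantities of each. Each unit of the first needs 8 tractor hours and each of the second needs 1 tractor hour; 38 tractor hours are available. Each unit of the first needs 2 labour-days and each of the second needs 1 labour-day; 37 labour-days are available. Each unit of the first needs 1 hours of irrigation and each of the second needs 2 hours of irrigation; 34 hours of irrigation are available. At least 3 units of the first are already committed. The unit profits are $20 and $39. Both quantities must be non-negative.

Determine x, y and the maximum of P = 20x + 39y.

x = 3, y = 14, maximum P = 606

Feasible corners and P = 20x + 39y:
  (19/4, 0) → P = 95
  (3, 0) → P = 60
  (3, 14) → P = 606

The binding constraints are 8x + y = 38 and x = 3.
Solving simultaneously gives x = 3, y = 14.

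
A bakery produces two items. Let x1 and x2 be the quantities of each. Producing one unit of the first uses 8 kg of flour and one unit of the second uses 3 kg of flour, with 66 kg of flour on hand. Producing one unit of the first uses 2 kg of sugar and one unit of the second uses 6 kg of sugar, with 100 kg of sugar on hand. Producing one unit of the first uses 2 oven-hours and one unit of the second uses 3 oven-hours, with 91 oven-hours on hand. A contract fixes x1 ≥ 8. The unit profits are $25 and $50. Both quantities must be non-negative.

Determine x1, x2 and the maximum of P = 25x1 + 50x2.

The binding constraints are 8x1 + 3x2 = 66 and x1 = 8.
Solving simultaneously gives x1 = 8, x2 = 2/3.

x1 = 8, x2 = 2/3, maximum P = 700/3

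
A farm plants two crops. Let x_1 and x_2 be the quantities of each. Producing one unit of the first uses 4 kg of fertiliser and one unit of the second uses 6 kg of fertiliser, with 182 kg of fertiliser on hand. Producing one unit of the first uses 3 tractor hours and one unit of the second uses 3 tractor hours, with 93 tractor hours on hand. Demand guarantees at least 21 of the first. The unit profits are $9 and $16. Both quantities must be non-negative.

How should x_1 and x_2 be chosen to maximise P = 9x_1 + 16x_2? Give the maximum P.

x_1 = 21, x_2 = 10, maximum P = 349

Feasible corners and P = 9x_1 + 16x_2:
  (31, 0) → P = 279
  (21, 0) → P = 189
  (21, 10) → P = 349

At the optimal vertex, 3x_1 + 3x_2 = 93 and x_1 = 21.
Solving simultaneously gives x_1 = 21, x_2 = 10.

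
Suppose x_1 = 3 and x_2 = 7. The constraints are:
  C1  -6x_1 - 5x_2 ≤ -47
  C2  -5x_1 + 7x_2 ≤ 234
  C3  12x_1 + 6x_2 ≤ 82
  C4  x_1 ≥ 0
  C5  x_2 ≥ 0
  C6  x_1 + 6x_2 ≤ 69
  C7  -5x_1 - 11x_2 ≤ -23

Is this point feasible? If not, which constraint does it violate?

C1: -53 ≤ -47 ✓
C2: 34 ≤ 234 ✓
C3: 78 ≤ 82 ✓
C4: 3 ≥ 0 ✓
C5: 7 ≥ 0 ✓
C6: 45 ≤ 69 ✓
C7: -92 ≤ -23 ✓

feasible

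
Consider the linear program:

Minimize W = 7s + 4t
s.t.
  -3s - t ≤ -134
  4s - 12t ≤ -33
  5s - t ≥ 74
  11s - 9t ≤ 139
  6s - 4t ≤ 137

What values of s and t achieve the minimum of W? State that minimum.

s = 1345/38, t = 1057/38, minimum W = 13643/38

The feasible region is unbounded (it extends along (1, 5), (2, 3)), but W strictly increases along every unbounded feasible direction, so there is no improving ray and the minimum is attained at a vertex.

The optimum lies where -3s - t = -134 and 11s - 9t = 139.
Solving simultaneously gives s = 1345/38, t = 1057/38.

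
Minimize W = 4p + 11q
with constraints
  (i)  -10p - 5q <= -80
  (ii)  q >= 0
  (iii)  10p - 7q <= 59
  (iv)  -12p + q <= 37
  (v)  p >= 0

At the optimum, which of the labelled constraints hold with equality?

Vertices and W = 4p + 11q:
  (57/8, 7/4) → W = 191/4
  (0, 16) → W = 176
  (0, 37) → W = 407
The feasible region is unbounded (it extends along (1, 12), (7, 10)), but W strictly increases along every unbounded feasible direction, so there is no improving ray and the minimum is attained at a vertex.

The minimum is at (57/8, 7/4). Substituting into each constraint, equality holds for (i) and (iii); the remaining constraints have slack.

(i) and (iii)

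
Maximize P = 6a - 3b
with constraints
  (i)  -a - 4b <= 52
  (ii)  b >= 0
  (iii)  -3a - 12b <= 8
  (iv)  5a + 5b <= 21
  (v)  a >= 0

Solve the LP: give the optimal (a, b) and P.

Extreme points and P = 6a - 3b:
  (21/5, 0) → P = 126/5
  (0, 0) → P = 0
  (0, 21/5) → P = -63/5

The binding constraints are b = 0 and 5a + 5b = 21.
Solving simultaneously gives a = 21/5, b = 0.

a = 21/5, b = 0, maximum P = 126/5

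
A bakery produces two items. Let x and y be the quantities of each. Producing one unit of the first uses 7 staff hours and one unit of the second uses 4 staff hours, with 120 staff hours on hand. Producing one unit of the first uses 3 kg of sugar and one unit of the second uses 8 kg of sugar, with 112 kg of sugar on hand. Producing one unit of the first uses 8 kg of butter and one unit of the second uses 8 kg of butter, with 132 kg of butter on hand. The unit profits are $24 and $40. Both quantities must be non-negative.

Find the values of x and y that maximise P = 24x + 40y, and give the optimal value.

x = 4, y = 25/2, maximum P = 596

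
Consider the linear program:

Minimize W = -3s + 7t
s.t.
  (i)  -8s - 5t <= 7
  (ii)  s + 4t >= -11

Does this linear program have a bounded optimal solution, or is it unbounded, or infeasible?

unbounded

From the feasible point (1, -3), moving in the direction (4, -1) keeps every constraint satisfied while W decreases without bound.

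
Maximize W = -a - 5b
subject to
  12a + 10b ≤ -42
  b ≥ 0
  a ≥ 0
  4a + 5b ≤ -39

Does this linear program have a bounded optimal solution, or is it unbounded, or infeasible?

The boundaries 12a + 10b = -42 and 4a + 5b = -39 meet at (9, -15), but that point violates b ≥ 0. Every candidate vertex is excluded by some other constraint, so the feasible region is empty.

infeasible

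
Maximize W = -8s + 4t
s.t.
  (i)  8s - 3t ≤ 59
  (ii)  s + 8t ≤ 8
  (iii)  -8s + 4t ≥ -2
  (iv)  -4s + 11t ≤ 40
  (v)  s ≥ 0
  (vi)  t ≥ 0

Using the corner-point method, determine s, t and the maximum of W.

Vertices and W = -8s + 4t:
  (12/17, 31/34) → W = -2
  (0, 1) → W = 4
  (1/4, 0) → W = -2
  (0, 0) → W = 0

The binding constraints are s + 8t = 8 and s = 0.
Solving simultaneously gives s = 0, t = 1.

s = 0, t = 1, maximum W = 4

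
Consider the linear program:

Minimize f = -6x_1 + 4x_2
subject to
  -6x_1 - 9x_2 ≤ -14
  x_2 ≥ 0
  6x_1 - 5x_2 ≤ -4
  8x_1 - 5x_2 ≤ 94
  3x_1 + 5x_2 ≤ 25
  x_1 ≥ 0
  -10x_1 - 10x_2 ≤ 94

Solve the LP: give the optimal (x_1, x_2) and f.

x_1 = 7/3, x_2 = 18/5, minimum f = 2/5

Vertices and f = -6x_1 + 4x_2:
  (17/42, 9/7) → f = 19/7
  (0, 14/9) → f = 56/9
  (7/3, 18/5) → f = 2/5
  (0, 5) → f = 20

The binding constraints are 6x_1 - 5x_2 = -4 and 3x_1 + 5x_2 = 25.
Solving simultaneously gives x_1 = 7/3, x_2 = 18/5.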